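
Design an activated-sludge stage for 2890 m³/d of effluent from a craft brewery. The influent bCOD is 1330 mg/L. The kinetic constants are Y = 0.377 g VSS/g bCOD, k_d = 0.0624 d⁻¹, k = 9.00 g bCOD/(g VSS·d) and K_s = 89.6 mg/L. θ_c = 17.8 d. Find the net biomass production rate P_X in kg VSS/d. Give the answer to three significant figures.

P_X ≈ 685 kg VSS/d

For a completely mixed reactor with recycle the Lawrence–McCarty relation gives S = K_s·(1 + k_d·θ_c) / [θ_c·(Y·k − k_d) − 1] = 89.6 × (1 + 0.0624 × 17.8) / [17.8 × (0.377 × 9.00 − 0.0624) − 1] = 189.1 / 58.28 = 3.245 mg/L.
Observed yield with endogenous decay: Y_obs = Y / (1 + k_d·θ_c) = 0.377 / (1 + 0.0624 × 17.8) = 0.377 / 2.111 = 0.1786 g VSS/g bCOD.
Mass of bCOD removed per day: Q(S₀ − S) = 2890 × 1327 g/m³ = 3834 kg/d.
Biomass produced: P_X = Y_obs·Q·ΔS = 0.1786 × 3834 ≈ 684.9 kg VSS/d.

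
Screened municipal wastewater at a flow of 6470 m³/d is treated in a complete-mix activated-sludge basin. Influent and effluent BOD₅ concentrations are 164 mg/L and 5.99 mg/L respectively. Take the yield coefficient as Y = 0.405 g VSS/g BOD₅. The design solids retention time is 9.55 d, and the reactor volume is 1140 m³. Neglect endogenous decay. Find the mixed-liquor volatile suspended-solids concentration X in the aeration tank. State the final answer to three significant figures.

X ≈ 3470 mg/L

X = Y·Q·ΔS·θ_c / V = 0.405 × 6470 × (164 − 5.99) × 9.55 / 1140 = 3469 mg/L.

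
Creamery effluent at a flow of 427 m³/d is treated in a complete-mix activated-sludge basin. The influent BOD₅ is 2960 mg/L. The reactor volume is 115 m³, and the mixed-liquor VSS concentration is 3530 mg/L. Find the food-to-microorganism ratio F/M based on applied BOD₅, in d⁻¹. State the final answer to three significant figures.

F/M ≈ 3.11 d⁻¹

F/M = applied load / biomass = Q·S₀/(V·X) = 427 × 2960 / (115.0 × 3530) = 3.113 d⁻¹.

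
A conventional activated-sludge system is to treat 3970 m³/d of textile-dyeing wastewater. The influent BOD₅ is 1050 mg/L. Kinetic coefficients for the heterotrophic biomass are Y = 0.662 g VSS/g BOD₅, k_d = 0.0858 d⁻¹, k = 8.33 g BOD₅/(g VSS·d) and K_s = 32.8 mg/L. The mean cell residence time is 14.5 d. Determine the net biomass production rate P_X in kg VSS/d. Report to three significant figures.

For a completely mixed reactor with recycle the Lawrence–McCarty relation gives S = K_s·(1 + k_d·θ_c) / [θ_c·(Y·k − k_d) − 1] = 32.8 × (1 + 0.0858 × 14.5) / [14.5 × (0.662 × 8.33 − 0.0858) − 1] = 73.61 / 77.72 = 0.9471 mg/L.
Observed yield with endogenous decay: Y_obs = Y / (1 + k_d·θ_c) = 0.662 / (1 + 0.0858 × 14.5) = 0.662 / 2.244 = 0.2950 g VSS/g BOD₅.
Mass of BOD₅ removed per day: Q(S₀ − S) = 3970 × 1049 g/m³ = 4165 kg/d.
So the net sludge growth is P_X = 0.2950 × 4165 = 1229 kg VSS/d.

P_X ≈ 1230 kg VSS/d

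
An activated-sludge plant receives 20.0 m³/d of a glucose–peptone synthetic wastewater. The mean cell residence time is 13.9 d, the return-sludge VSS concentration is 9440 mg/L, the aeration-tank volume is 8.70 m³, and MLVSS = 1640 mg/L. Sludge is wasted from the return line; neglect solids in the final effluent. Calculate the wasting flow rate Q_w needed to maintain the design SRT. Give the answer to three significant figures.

Q_w = (V·X)/(θ_c X_r) = 8.700 × 1640 / (13.9 × 9440) = 0.1087 m³/d.

Q_w ≈ 0.109 m³/d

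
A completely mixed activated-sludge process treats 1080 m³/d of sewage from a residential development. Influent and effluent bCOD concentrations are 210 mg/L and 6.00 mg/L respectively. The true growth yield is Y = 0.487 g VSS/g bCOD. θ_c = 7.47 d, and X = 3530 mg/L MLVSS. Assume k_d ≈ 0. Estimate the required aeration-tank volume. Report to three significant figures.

V·X = Y·Q·ΔS·θ_c gives V = 0.487 × 1080 × (210 − 6.00) × 7.47 / 3530 = 227.1 m³.

V ≈ 227 m³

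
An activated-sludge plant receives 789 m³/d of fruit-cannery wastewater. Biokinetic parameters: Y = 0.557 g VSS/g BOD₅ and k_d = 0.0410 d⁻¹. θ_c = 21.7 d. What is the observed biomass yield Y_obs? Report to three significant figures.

Y_obs ≈ 0.295 g VSS/g BOD₅

Y_obs = Y / (1 + k_d θ_c) = 0.557 / (1 + 0.0410 × 21.7) = 0.557 / 1.890 = 0.2948.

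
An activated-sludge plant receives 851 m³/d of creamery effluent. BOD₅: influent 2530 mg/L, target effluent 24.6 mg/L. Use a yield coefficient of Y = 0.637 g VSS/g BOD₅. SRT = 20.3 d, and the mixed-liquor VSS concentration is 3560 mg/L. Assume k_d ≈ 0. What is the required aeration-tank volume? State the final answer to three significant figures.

V ≈ 7740 m³

Biomass mass balance (decay neglected): V·X = Y·Q·(S₀ − S)·θ_c, so V = 0.637 × 851 × (2530 − 24.6) × 20.3 / 3560 = 7744 m³.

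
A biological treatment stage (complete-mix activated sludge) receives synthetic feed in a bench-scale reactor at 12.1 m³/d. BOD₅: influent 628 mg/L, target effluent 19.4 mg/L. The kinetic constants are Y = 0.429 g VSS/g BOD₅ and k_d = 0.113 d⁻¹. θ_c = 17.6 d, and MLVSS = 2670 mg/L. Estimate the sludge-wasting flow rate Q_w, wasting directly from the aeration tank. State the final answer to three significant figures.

Q_w ≈ 0.396 m³/d

From the SRT design equation V = Y Q (S₀−S) θ_c / [X (1 + k_d θ_c)] = 0.429 × 12.1 × (628 − 19.4) × 17.6 / [2670 × (1 + 0.113 × 17.6)] = 5.56×10^4 / 7980 = 6.968 m³.
With mixed-liquor wasting, θ_c = V/Q_w, so Q_w = V/θ_c = 6.968/17.6 = 0.3959 m³/d.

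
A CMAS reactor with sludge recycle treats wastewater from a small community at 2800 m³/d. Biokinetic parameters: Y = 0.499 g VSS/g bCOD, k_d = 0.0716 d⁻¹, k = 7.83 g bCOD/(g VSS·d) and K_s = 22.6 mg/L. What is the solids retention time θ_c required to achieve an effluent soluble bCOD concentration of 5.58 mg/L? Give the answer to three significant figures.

θ_c ≈ 1.42 d

At the target effluent, Y k S/(K_s+S) = 0.499×7.83×5.58/28.18 = 0.7737 d⁻¹.
1/θ_c = 0.7737 − 0.0716 = 0.7021 d⁻¹, so θ_c = 1.424 d.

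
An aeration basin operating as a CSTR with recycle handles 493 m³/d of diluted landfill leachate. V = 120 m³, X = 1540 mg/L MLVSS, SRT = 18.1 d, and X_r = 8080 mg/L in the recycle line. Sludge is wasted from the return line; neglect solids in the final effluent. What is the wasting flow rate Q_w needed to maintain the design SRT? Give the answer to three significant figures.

θ_c = V·X/(Q_w·X_r) when wasting from the recycle, so Q_w = V·X/(θ_c·X_r) = 120.0 × 1540 / (18.1 × 8080) = 1.264 m³/d.

Q_w ≈ 1.26 m³/d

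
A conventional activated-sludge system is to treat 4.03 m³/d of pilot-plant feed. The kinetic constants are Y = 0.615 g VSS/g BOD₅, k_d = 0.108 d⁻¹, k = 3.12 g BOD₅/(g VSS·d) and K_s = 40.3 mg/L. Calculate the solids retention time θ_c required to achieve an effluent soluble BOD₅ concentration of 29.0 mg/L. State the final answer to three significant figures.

From 1/θ_c = Y·k·S/(K_s + S) − k_d: Y·k·S/(K_s+S) = 0.615 × 3.12 × 29.0 / (40.3 + 29.0) = 0.8030 d⁻¹.
θ_c = 1/(μ − k_d) = 1/(0.8030 − 0.108) = 1/0.6950 = 1.439 d.

θ_c ≈ 1.44 d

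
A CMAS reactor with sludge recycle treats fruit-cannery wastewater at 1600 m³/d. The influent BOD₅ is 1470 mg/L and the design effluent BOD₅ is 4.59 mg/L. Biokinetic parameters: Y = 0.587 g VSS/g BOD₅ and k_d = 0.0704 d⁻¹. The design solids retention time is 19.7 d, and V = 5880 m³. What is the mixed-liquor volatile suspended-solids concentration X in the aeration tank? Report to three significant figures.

X ≈ 1930 mg/L

Solving the biomass balance for X: X = Y Q (S₀−S) θ_c / [V (1+k_d θ_c)] = 0.587 × 1600 × (1470 − 4.59) × 19.7 / [5880 × (1 + 0.0704 × 19.7)] = 1932 mg/L.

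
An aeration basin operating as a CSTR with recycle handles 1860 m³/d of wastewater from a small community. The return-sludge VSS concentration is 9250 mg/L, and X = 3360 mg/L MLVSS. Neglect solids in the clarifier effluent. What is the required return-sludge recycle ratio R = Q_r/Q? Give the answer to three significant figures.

Mass balance around the secondary clarifier (neglecting effluent solids): R = X / (X_r − X) = 3360 / (9250 − 3360) = 0.5705.

R ≈ 0.570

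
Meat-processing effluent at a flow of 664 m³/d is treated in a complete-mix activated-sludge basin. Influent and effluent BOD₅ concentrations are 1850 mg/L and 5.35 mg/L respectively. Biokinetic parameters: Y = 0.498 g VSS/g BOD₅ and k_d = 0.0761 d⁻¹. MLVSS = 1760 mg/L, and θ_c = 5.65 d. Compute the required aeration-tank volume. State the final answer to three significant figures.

V ≈ 1370 m³

Steady-state biomass mass balance: V·X·(1 + k_d·θ_c) = Y·Q·(S₀ − S)·θ_c, so V = 0.498 × 664 × (1850 − 5.35) × 5.65 / [1760 × (1 + 0.0761 × 5.65)] = 3.45×10^6 / 2517 = 1369 m³.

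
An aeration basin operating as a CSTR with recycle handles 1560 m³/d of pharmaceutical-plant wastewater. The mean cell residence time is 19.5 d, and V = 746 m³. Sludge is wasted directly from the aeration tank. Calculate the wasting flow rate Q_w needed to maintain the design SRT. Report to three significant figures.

Q_w ≈ 38.3 m³/d

With mixed-liquor wasting, θ_c = V/Q_w, so Q_w = V/θ_c = 746.0/19.5 = 38.26 m³/d.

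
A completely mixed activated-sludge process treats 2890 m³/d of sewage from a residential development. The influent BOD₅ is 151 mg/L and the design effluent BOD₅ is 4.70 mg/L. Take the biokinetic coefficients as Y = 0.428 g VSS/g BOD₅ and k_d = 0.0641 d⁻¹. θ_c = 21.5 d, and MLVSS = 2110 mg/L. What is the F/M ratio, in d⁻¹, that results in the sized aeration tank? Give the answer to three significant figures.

F/M ≈ 0.267 d⁻¹

Rearranging the biomass balance for a CMAS with decay, V = Y·Q·ΔS·θ_c / [X·(1+k_d θ_c)] = 0.428 × 2890 × (151 − 4.70) × 21.5 / [2110 × (1 + 0.0641 × 21.5)] = 3.89×10^6 / 5018 = 775.4 m³.
Food-to-microorganism ratio F/M = Q S₀ / (V X) = 2890 × 151 / (775.4 × 2110) = 0.2667 d⁻¹.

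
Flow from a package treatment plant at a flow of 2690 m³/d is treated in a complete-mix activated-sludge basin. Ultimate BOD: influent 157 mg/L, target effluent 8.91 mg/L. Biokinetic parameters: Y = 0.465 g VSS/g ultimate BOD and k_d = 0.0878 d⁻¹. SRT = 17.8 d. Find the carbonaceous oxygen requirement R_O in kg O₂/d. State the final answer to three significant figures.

Y_obs = Y / (1 + k_d θ_c) = 0.465 / (1 + 0.0878 × 17.8) = 0.465 / 2.563 = 0.1814.
Substrate removed = Q·(S₀ − S) = 2690 m³/d × (157 − 8.91) g/m³ = 3.98×10^5 g/d = 398.4 kg/d.
Biomass synthesised: P_X = Y_obs × 398.4 = 72.28 kg VSS/d.
R_O = Q·ΔS − 1.42 P_X = 398.4 − 102.6 = 295.7 kg O₂/d.

R_O ≈ 296 kg O₂/d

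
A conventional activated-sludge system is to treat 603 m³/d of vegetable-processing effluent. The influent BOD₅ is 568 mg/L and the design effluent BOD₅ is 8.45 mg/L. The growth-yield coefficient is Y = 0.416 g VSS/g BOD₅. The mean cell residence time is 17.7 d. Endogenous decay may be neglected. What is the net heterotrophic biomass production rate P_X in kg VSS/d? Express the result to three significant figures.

No decay correction is needed, so Y_obs = Y = 0.416.
Substrate removed = Q·(S₀ − S) = 603 m³/d × (568 − 8.45) g/m³ = 3.37×10^5 g/d = 337.4 kg/d.
P_X = Y_obs · Q(S₀ − S) = 0.4160 × 337.4 = 140.4 kg VSS/d.

P_X ≈ 140 kg VSS/d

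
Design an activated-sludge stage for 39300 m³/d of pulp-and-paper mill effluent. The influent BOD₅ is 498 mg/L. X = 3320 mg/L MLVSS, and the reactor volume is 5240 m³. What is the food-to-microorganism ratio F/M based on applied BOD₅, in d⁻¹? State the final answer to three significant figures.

F/M ≈ 1.12 d⁻¹

Food-to-microorganism ratio F/M = Q S₀ / (V X) = 39300 × 498 / (5240 × 3320) = 1.125 d⁻¹.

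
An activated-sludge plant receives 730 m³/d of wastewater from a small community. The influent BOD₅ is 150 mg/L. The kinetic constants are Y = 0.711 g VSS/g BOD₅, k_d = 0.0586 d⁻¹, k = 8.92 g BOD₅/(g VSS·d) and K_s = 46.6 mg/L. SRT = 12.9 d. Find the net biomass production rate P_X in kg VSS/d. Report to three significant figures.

From the Monod/SRT balance for a CMAS, S = K_s·(1+k_d θ_c)/[θ_c·(Y k − k_d) − 1] = 46.6 × (1 + 0.0586 × 12.9) / [12.9 × (0.711 × 8.92 − 0.0586) − 1] = 81.83 / 80.06 = 1.022 mg/L.
Correct the yield for decay: Y_obs = Y/(1 + k_d θ_c) = 0.711 / (1 + 0.0586 × 12.9) = 0.711 / 1.756 = 0.4049.
Substrate removed = Q·(S₀ − S) = 730 m³/d × (150 − 1.02) g/m³ = 1.09×10^5 g/d = 108.8 kg/d.
Biomass produced: P_X = Y_obs·Q·ΔS = 0.4049 × 108.8 ≈ 44.04 kg VSS/d.

P_X ≈ 44.0 kg VSS/d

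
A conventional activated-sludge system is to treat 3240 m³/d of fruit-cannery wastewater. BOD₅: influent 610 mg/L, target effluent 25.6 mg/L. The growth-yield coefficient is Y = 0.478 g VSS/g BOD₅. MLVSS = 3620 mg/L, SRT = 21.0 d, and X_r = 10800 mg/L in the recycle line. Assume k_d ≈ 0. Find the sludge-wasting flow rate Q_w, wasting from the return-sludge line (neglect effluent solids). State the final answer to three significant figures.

Q_w ≈ 83.8 m³/d

With k_d = 0 the design equation reduces to V = Y Q (S₀−S) θ_c / X = 0.478 × 3240 × (610 − 25.6) × 21.0 / 3620 = 5250 m³.
Q_w = (V·X)/(θ_c X_r) = 5250 × 3620 / (21.0 × 10800) = 83.80 m³/d.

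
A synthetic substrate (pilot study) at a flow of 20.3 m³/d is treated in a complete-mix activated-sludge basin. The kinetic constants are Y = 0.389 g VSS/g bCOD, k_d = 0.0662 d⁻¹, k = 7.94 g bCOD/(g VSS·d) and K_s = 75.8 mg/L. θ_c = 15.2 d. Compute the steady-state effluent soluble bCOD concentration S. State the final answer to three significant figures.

From the Monod/SRT balance for a CMAS, S = K_s·(1+k_d θ_c)/[θ_c·(Y k − k_d) − 1] = 75.8 × (1 + 0.0662 × 15.2) / [15.2 × (0.389 × 7.94 − 0.0662) − 1] = 152.1 / 44.94 = 3.384 mg/L.

S ≈ 3.38 mg/L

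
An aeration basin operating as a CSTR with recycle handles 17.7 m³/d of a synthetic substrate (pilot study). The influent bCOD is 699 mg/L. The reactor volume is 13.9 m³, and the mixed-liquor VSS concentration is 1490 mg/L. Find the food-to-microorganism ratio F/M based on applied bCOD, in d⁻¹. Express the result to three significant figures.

F/M ≈ 0.597 d⁻¹

F/M = Q·S₀ / (V·X) = 17.7 × 699 / (13.90 × 1490) = 0.5974 g bCOD·(g VSS·d)⁻¹.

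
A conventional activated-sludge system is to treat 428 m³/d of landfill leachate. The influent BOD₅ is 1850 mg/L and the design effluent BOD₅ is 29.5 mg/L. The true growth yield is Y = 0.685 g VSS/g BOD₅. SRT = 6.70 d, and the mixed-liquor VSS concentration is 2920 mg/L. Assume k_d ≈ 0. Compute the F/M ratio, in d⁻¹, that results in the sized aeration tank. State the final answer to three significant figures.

F/M ≈ 0.221 d⁻¹

With k_d = 0 the design equation reduces to V = Y Q (S₀−S) θ_c / X = 0.685 × 428 × (1850 − 29.5) × 6.70 / 2920 = 1225 m³.
F/M = applied load / biomass = Q·S₀/(V·X) = 428 × 1850 / (1225 × 2920) = 0.2214 d⁻¹.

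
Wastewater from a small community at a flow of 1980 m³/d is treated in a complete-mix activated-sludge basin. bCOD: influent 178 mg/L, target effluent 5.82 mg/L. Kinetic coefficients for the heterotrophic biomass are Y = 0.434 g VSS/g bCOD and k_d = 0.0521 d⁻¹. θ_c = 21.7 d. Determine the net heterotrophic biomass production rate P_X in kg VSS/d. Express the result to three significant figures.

P_X ≈ 69.4 kg VSS/d

The observed yield is Y_obs = Y/(1 + k_d·θ_c) = 0.434 / (1 + 0.0521 × 21.7) = 0.434 / 2.131 = 0.2037 g VSS per g bCOD removed.
ΔS = 178 − 5.82 = 172.2 mg/L, so the substrate removal rate is 1980 × 172.2/1000 = 340.9 kg bCOD/d.
Biomass produced: P_X = Y_obs·Q·ΔS = 0.2037 × 340.9 ≈ 69.45 kg VSS/d.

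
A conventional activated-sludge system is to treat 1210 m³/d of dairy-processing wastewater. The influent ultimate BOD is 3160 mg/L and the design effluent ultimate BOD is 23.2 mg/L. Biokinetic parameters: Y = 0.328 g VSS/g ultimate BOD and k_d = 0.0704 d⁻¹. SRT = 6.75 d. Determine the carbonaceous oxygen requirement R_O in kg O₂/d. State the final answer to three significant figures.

R_O ≈ 2600 kg O₂/d

Correct the yield for decay: Y_obs = Y/(1 + k_d θ_c) = 0.328 / (1 + 0.0704 × 6.75) = 0.328 / 1.475 = 0.2223.
Mass of ultimate BOD removed per day: Q(S₀ − S) = 1210 × 3137 g/m³ = 3796 kg/d.
Net sludge production P_X = 0.2223 × 3796 = 843.9 kg VSS/d.
R_O = Q·ΔS − 1.42 P_X = 3796 − 1198 = 2597 kg O₂/d.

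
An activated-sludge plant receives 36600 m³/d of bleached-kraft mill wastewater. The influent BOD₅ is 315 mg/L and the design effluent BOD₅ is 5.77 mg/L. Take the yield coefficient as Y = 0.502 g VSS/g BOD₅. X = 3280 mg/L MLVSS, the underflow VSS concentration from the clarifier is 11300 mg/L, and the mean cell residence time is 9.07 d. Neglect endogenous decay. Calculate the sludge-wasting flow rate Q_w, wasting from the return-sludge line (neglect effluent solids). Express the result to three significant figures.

Q_w ≈ 503 m³/d

Biomass mass balance (decay neglected): V·X = Y·Q·(S₀ − S)·θ_c, so V = 0.502 × 36600 × (315 − 5.77) × 9.07 / 3280 = 15711 m³.
Wasting from the return line (neglecting effluent solids): Q_w = V·X / (θ_c·X_r) = 15711 × 3280 / (9.07 × 11300) = 502.8 m³/d.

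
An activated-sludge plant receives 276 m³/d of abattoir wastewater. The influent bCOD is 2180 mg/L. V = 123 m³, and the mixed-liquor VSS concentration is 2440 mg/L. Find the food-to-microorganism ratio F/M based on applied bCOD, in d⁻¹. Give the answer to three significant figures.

Food-to-microorganism ratio F/M = Q S₀ / (V X) = 276 × 2180 / (123.0 × 2440) = 2.005 d⁻¹.

F/M ≈ 2.00 d⁻¹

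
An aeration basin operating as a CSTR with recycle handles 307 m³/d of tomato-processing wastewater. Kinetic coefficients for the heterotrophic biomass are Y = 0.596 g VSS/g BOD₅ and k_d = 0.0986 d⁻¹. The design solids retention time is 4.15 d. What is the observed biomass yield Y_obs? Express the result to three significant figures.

Y_obs ≈ 0.423 g VSS/g BOD₅

Correct the yield for decay: Y_obs = Y/(1 + k_d θ_c) = 0.596 / (1 + 0.0986 × 4.15) = 0.596 / 1.409 = 0.4229.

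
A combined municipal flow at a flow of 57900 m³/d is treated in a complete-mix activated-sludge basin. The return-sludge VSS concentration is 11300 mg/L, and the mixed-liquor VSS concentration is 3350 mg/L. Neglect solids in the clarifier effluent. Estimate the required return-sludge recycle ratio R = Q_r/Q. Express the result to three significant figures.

R ≈ 0.421

R = Q_r/Q = X/(X_r − X) = 3350 / (11300 − 3350) = 0.4214.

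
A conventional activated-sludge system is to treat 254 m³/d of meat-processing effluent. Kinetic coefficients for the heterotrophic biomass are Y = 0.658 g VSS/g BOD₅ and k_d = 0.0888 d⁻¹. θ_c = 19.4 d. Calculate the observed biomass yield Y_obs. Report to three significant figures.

Correct the yield for decay: Y_obs = Y/(1 + k_d θ_c) = 0.658 / (1 + 0.0888 × 19.4) = 0.658 / 2.723 = 0.2417.

Y_obs ≈ 0.242 g VSS/g BOD₅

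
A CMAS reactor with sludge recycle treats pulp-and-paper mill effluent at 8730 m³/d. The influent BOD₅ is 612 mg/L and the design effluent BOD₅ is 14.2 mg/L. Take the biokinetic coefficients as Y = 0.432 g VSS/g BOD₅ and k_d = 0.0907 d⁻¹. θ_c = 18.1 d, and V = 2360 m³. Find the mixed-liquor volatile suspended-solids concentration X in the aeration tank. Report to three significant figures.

X ≈ 6550 mg/L

Solving the biomass balance for X: X = Y Q (S₀−S) θ_c / [V (1+k_d θ_c)] = 0.432 × 8730 × (612 − 14.2) × 18.1 / [2360 × (1 + 0.0907 × 18.1)] = 6545 mg/L.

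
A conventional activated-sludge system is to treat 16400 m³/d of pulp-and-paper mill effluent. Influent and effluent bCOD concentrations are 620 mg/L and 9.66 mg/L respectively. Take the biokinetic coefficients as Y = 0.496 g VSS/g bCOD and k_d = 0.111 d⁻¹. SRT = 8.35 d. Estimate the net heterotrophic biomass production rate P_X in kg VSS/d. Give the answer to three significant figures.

The observed yield is Y_obs = Y/(1 + k_d·θ_c) = 0.496 / (1 + 0.111 × 8.35) = 0.496 / 1.927 = 0.2574 g VSS per g bCOD removed.
ΔS = 620 − 9.66 = 610.3 mg/L, so the substrate removal rate is 16400 × 610.3/1000 = 10010 kg bCOD/d.
So the net sludge growth is P_X = 0.2574 × 10010 = 2577 kg VSS/d.

P_X ≈ 2580 kg VSS/d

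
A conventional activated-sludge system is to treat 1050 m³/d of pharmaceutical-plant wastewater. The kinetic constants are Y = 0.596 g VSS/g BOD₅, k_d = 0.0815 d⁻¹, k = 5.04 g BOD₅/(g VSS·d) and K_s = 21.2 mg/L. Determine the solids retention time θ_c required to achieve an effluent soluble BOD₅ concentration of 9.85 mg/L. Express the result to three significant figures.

At the target effluent, Y k S/(K_s+S) = 0.596×5.04×9.85/31.05 = 0.9529 d⁻¹.
1/θ_c = 0.9529 − 0.0815 = 0.8714 d⁻¹, so θ_c = 1.148 d.

θ_c ≈ 1.15 d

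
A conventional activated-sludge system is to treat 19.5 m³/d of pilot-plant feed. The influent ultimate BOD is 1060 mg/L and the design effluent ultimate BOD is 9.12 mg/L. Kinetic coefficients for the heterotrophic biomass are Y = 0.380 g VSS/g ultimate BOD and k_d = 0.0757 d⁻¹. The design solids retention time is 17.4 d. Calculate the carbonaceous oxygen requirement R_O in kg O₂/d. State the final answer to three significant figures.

R_O ≈ 15.7 kg O₂/d

Correct the yield for decay: Y_obs = Y/(1 + k_d θ_c) = 0.380 / (1 + 0.0757 × 17.4) = 0.380 / 2.317 = 0.1640.
Substrate removed = Q·(S₀ − S) = 19.5 m³/d × (1060 − 9.12) g/m³ = 2.05×10^4 g/d = 20.49 kg/d.
Biomass synthesised: P_X = Y_obs × 20.49 = 3.361 kg VSS/d.
R_O = Q·ΔS − 1.42 P_X = 20.49 − 4.772 = 15.72 kg O₂/d.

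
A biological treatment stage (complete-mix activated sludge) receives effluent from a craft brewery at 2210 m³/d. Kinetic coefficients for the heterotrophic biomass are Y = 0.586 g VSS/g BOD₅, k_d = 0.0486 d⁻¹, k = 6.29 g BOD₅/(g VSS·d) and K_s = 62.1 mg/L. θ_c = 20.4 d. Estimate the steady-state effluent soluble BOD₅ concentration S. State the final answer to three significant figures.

From the Monod/SRT balance for a CMAS, S = K_s·(1+k_d θ_c)/[θ_c·(Y k − k_d) − 1] = 62.1 × (1 + 0.0486 × 20.4) / [20.4 × (0.586 × 6.29 − 0.0486) − 1] = 123.7 / 73.20 = 1.689 mg/L.

S ≈ 1.69 mg/L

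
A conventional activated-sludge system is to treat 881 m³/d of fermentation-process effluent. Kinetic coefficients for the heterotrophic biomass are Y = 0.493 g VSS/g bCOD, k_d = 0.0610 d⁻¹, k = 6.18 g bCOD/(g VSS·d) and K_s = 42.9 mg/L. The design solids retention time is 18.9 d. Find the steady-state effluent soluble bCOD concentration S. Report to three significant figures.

For a completely mixed reactor with recycle the Lawrence–McCarty relation gives S = K_s·(1 + k_d·θ_c) / [θ_c·(Y·k − k_d) − 1] = 42.9 × (1 + 0.0610 × 18.9) / [18.9 × (0.493 × 6.18 − 0.0610) − 1] = 92.36 / 55.43 = 1.666 mg/L.

S ≈ 1.67 mg/L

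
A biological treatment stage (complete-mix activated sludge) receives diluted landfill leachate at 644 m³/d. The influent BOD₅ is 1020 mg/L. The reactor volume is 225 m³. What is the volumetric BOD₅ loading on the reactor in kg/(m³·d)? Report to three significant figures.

L_v = Q S₀ / V = 644 × 1020 × 10⁻³ / 225.0 = 2.919 kg/(m³·d).

L_v ≈ 2.92 kg BOD₅/(m³·d)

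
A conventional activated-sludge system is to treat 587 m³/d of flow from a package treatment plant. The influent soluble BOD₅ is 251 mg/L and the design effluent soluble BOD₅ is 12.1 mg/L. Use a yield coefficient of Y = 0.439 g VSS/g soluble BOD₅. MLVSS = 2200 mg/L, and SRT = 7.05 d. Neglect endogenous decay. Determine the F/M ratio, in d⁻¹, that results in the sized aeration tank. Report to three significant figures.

F/M ≈ 0.339 d⁻¹

Biomass mass balance (decay neglected): V·X = Y·Q·(S₀ − S)·θ_c, so V = 0.439 × 587 × (251 − 12.1) × 7.05 / 2200 = 197.3 m³.
F/M = applied load / biomass = Q·S₀/(V·X) = 587 × 251 / (197.3 × 2200) = 0.3395 d⁻¹.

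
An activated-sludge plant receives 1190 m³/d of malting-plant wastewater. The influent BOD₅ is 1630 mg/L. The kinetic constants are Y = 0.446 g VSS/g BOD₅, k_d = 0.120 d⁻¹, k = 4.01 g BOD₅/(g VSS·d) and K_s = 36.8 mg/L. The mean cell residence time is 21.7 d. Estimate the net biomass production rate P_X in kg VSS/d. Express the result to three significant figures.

P_X ≈ 239 kg VSS/d

For a completely mixed reactor with recycle the Lawrence–McCarty relation gives S = K_s·(1 + k_d·θ_c) / [θ_c·(Y·k − k_d) − 1] = 36.8 × (1 + 0.120 × 21.7) / [21.7 × (0.446 × 4.01 − 0.120) − 1] = 132.6 / 35.21 = 3.767 mg/L.
Observed yield with endogenous decay: Y_obs = Y / (1 + k_d·θ_c) = 0.446 / (1 + 0.120 × 21.7) = 0.446 / 3.604 = 0.1238 g VSS/g BOD₅.
ΔS = 1630 − 3.77 = 1626 mg/L, so the substrate removal rate is 1190 × 1626/1000 = 1935 kg BOD₅/d.
So the net sludge growth is P_X = 0.1238 × 1935 = 239.5 kg VSS/d.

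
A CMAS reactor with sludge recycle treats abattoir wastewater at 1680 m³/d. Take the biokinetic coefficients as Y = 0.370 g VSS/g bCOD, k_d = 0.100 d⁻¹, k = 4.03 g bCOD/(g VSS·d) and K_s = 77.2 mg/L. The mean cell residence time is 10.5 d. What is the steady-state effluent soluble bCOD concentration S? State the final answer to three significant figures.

S ≈ 11.6 mg/L

Effluent substrate depends only on kinetics and SRT: S = K_s(1 + k_d θ_c) / [θ_c(Yk − k_d) − 1] = 77.2 × (1 + 0.100 × 10.5) / [10.5 × (0.370 × 4.03 − 0.100) − 1] = 158.3 / 13.61 = 11.63 mg/L.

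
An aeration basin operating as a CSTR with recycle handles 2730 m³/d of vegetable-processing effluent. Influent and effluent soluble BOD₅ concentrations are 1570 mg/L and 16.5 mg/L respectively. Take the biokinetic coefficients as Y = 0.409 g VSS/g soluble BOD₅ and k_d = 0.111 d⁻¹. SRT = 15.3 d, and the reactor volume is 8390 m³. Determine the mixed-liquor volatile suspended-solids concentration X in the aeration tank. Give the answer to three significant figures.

X ≈ 1170 mg/L

From V·X·(1 + k_d·θ_c) = Y·Q·(S₀ − S)·θ_c: X = 0.409 × 2730 × (1570 − 16.5) × 15.3 / [8390 × (1 + 0.111 × 15.3)] = 1172 mg/L.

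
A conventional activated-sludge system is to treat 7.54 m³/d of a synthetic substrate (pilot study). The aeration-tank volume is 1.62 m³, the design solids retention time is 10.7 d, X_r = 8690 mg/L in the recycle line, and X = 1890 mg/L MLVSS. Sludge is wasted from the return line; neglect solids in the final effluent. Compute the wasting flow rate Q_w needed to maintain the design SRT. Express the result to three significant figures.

Q_w ≈ 0.0329 m³/d

Q_w = (V·X)/(θ_c X_r) = 1.620 × 1890 / (10.7 × 8690) = 0.03293 m³/d.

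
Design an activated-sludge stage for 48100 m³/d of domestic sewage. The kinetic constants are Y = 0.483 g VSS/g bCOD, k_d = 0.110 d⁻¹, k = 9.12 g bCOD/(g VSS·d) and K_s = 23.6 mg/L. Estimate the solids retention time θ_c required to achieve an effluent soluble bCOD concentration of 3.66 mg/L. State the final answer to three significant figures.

At the target effluent, Y k S/(K_s+S) = 0.483×9.12×3.66/27.26 = 0.5914 d⁻¹.
Then 1/θ_c = μ − k_d = 0.5914 − 0.110 = 0.4814 d⁻¹, giving θ_c = 2.077 d.

θ_c ≈ 2.08 d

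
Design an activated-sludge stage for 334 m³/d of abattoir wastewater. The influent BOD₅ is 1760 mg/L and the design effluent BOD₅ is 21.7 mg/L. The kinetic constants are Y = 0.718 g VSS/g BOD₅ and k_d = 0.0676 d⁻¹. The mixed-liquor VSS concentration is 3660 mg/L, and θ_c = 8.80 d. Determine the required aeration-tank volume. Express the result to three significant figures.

From the SRT design equation V = Y Q (S₀−S) θ_c / [X (1 + k_d θ_c)] = 0.718 × 334 × (1760 − 21.7) × 8.80 / [3660 × (1 + 0.0676 × 8.80)] = 3.67×10^6 / 5837 = 628.4 m³.

V ≈ 628 m³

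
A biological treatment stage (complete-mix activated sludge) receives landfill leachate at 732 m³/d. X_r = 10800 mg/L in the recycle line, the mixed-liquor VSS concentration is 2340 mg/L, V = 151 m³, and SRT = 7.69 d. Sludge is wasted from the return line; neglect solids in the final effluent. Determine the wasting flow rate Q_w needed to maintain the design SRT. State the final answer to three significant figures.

Q_w = (V·X)/(θ_c X_r) = 151.0 × 2340 / (7.69 × 10800) = 4.254 m³/d.

Q_w ≈ 4.25 m³/d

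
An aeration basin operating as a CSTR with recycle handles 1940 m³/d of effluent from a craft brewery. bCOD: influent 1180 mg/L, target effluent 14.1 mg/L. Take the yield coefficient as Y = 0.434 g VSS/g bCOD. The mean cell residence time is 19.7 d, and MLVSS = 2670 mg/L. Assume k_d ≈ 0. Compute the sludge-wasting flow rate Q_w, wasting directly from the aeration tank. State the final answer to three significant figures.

V·X = Y·Q·ΔS·θ_c gives V = 0.434 × 1940 × (1180 − 14.1) × 19.7 / 2670 = 7243 m³.
Wasting from the aeration tank: Q_w = V / θ_c = 7243 / 19.7 = 367.7 m³/d.

Q_w ≈ 368 m³/d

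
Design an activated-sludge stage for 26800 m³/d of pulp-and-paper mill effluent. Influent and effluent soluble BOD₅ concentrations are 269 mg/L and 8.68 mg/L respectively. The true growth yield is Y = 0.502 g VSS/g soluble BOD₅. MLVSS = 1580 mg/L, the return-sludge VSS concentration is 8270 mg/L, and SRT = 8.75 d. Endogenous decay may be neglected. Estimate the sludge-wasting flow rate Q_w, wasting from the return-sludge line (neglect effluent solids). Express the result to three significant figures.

Q_w ≈ 423 m³/d

V·X = Y·Q·ΔS·θ_c gives V = 0.502 × 26800 × (269 − 8.68) × 8.75 / 1580 = 19395 m³.
Wasting from the return line (neglecting effluent solids): Q_w = V·X / (θ_c·X_r) = 19395 × 1580 / (8.75 × 8270) = 423.5 m³/d.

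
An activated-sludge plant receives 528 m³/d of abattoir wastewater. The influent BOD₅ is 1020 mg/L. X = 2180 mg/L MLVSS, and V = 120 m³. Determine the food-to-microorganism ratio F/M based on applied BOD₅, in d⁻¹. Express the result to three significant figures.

Food-to-microorganism ratio F/M = Q S₀ / (V X) = 528 × 1020 / (120.0 × 2180) = 2.059 d⁻¹.

F/M ≈ 2.06 d⁻¹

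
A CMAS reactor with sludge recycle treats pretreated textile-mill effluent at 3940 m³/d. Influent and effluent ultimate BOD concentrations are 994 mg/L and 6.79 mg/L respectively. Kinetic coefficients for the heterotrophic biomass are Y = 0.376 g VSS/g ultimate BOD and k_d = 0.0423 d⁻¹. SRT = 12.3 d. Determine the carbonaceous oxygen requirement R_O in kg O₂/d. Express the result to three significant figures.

The observed yield is Y_obs = Y/(1 + k_d·θ_c) = 0.376 / (1 + 0.0423 × 12.3) = 0.376 / 1.520 = 0.2473 g VSS per g ultimate BOD removed.
Substrate removed = Q·(S₀ − S) = 3940 m³/d × (994 − 6.79) g/m³ = 3.89×10^6 g/d = 3890 kg/d.
Net sludge production P_X = 0.2473 × 3890 = 962.0 kg VSS/d.
R_O = Q·ΔS − 1.42 P_X = 3890 − 1366 = 2524 kg O₂/d.

R_O ≈ 2520 kg O₂/d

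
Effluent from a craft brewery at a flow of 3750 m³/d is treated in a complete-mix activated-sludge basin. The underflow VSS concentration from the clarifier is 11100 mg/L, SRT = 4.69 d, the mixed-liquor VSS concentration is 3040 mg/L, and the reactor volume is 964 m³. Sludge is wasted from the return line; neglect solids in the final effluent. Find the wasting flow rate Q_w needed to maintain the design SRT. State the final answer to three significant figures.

Q_w = (V·X)/(θ_c X_r) = 964.0 × 3040 / (4.69 × 11100) = 56.29 m³/d.

Q_w ≈ 56.3 m³/d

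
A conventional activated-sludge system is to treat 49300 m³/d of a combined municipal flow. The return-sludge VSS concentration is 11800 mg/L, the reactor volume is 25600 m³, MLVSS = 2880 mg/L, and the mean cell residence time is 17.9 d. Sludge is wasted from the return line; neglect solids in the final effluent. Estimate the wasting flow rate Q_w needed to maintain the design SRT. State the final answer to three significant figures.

Q_w = (V·X)/(θ_c X_r) = 25600 × 2880 / (17.9 × 11800) = 349.1 m³/d.

Q_w ≈ 349 m³/d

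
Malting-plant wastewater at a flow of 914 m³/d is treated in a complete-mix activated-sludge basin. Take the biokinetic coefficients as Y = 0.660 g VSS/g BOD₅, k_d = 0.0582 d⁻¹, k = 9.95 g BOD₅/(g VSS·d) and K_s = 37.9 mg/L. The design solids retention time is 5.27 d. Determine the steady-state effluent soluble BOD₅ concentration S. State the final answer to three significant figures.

For a completely mixed reactor with recycle the Lawrence–McCarty relation gives S = K_s·(1 + k_d·θ_c) / [θ_c·(Y·k − k_d) − 1] = 37.9 × (1 + 0.0582 × 5.27) / [5.27 × (0.660 × 9.95 − 0.0582) − 1] = 49.52 / 33.30 = 1.487 mg/L.

S ≈ 1.49 mg/L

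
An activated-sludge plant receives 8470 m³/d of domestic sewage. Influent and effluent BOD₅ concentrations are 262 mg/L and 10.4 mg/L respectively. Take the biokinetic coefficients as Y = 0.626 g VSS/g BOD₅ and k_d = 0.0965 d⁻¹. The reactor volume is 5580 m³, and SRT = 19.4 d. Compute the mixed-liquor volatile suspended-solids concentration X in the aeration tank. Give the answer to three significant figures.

Solving the biomass balance for X: X = Y Q (S₀−S) θ_c / [V (1+k_d θ_c)] = 0.626 × 8470 × (262 − 10.4) × 19.4 / [5580 × (1 + 0.0965 × 19.4)] = 1615 mg/L.

X ≈ 1610 mg/L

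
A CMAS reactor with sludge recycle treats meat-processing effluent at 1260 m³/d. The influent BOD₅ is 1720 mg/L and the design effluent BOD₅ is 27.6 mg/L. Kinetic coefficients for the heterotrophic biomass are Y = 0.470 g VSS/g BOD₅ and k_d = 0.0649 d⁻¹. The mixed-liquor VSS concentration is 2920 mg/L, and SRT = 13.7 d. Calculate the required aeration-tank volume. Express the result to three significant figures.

V ≈ 2490 m³

Rearranging the biomass balance for a CMAS with decay, V = Y·Q·ΔS·θ_c / [X·(1+k_d θ_c)] = 0.470 × 1260 × (1720 − 27.6) × 13.7 / [2920 × (1 + 0.0649 × 13.7)] = 1.37×10^7 / 5516 = 2489 m³.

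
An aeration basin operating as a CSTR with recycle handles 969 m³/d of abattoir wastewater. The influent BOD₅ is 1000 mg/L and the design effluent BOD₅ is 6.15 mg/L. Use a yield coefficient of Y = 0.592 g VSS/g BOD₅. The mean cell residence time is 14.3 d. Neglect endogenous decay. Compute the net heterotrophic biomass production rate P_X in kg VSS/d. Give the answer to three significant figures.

With endogenous decay neglected, the observed yield equals the true yield: Y_obs = Y = 0.592 g VSS/g BOD₅.
Mass of BOD₅ removed per day: Q(S₀ − S) = 969 × 993.9 g/m³ = 963.0 kg/d.
Net biomass production P_X = Y_obs × Q·(S₀ − S) = 0.5920 × 963.0 = 570.1 kg VSS/d.

P_X ≈ 570 kg VSS/d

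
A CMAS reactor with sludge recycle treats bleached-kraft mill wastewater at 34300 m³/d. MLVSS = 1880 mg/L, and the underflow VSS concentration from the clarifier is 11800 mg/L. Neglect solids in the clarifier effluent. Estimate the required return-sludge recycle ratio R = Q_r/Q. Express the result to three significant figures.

Mass balance around the secondary clarifier (neglecting effluent solids): R = X / (X_r − X) = 1880 / (11800 − 1880) = 0.1895.

R ≈ 0.190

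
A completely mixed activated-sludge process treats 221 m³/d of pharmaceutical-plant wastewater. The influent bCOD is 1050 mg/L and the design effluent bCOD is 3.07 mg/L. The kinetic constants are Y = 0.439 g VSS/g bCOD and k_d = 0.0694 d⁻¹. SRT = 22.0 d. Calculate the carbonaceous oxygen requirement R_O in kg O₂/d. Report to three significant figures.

R_O ≈ 174 kg O₂/d

Y_obs = Y / (1 + k_d θ_c) = 0.439 / (1 + 0.0694 × 22.0) = 0.439 / 2.527 = 0.1737.
Q·(S₀ − S) = 221 × (1050 − 3.07) × 10⁻³ = 231.4 kg/d removed.
P_X = Y_obs·Q·(S₀ − S) = 0.1737 × 231.4 = 40.20 kg VSS/d.
R_O = Q·(S₀ − S) − 1.42·P_X = 231.4 − 1.42 × 40.20 = 174.3 kg O₂/d.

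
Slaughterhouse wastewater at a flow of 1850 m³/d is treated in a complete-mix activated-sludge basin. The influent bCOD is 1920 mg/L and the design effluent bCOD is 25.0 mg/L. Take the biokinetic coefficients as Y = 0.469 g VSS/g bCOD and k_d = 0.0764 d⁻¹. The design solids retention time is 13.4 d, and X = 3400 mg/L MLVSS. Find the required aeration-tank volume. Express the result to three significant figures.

From the SRT design equation V = Y Q (S₀−S) θ_c / [X (1 + k_d θ_c)] = 0.469 × 1850 × (1920 − 25.0) × 13.4 / [3400 × (1 + 0.0764 × 13.4)] = 2.2×10^7 / 6881 = 3202 m³.

V ≈ 3200 m³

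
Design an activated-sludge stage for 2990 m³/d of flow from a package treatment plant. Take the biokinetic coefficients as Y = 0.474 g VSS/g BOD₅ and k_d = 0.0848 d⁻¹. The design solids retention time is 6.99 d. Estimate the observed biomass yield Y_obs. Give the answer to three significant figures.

Y_obs = Y / (1 + k_d θ_c) = 0.474 / (1 + 0.0848 × 6.99) = 0.474 / 1.593 = 0.2976.

Y_obs ≈ 0.298 g VSS/g BOD₅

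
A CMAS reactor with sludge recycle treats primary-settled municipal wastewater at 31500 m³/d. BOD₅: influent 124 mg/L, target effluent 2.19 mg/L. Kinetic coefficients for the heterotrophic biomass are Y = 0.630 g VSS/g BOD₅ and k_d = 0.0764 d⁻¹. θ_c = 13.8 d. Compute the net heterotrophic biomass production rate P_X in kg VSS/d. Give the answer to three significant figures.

The observed yield is Y_obs = Y/(1 + k_d·θ_c) = 0.630 / (1 + 0.0764 × 13.8) = 0.630 / 2.054 = 0.3067 g VSS per g BOD₅ removed.
ΔS = 124 − 2.19 = 121.8 mg/L, so the substrate removal rate is 31500 × 121.8/1000 = 3837 kg BOD₅/d.
So the net sludge growth is P_X = 0.3067 × 3837 = 1177 kg VSS/d.

P_X ≈ 1180 kg VSS/d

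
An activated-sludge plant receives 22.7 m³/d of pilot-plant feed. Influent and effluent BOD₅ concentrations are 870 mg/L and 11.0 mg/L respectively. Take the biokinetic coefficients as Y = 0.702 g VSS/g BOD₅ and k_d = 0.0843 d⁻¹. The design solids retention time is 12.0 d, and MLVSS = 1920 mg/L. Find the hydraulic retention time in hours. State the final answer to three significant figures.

Steady-state biomass mass balance: V·X·(1 + k_d·θ_c) = Y·Q·(S₀ − S)·θ_c, so V = 0.702 × 22.7 × (870 − 11.0) × 12.0 / [1920 × (1 + 0.0843 × 12.0)] = 1.64×10^5 / 3862 = 42.53 m³.
HRT = V/Q = 42.53 m³ / 22.7 m³·d⁻¹ = 1.874 d × 24 = 44.97 h.

τ ≈ 45.0 h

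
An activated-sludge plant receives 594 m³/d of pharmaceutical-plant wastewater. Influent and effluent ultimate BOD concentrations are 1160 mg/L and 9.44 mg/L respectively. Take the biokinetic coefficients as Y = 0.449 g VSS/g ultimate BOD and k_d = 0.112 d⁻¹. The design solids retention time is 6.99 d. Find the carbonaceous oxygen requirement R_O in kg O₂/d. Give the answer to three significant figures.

Correct the yield for decay: Y_obs = Y/(1 + k_d θ_c) = 0.449 / (1 + 0.112 × 6.99) = 0.449 / 1.783 = 0.2518.
ΔS = 1160 − 9.44 = 1151 mg/L, so the substrate removal rate is 594 × 1151/1000 = 683.4 kg ultimate BOD/d.
P_X = Y_obs·Q·(S₀ − S) = 0.2518 × 683.4 = 172.1 kg VSS/d.
Carbonaceous O₂ demand = substrate oxidised − cell-mass equivalent = 683.4 − 1.42 × 172.1 = 439.0 kg O₂/d.

R_O ≈ 439 kg O₂/d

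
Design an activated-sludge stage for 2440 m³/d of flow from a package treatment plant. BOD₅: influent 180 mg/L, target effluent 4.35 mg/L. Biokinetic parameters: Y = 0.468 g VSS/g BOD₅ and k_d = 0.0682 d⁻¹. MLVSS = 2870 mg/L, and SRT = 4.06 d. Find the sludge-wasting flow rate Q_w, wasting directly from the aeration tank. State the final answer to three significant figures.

Q_w ≈ 54.7 m³/d

From the SRT design equation V = Y Q (S₀−S) θ_c / [X (1 + k_d θ_c)] = 0.468 × 2440 × (180 − 4.35) × 4.06 / [2870 × (1 + 0.0682 × 4.06)] = 8.14×10^5 / 3665 = 222.2 m³.
Wasting from the aeration tank: Q_w = V / θ_c = 222.2 / 4.06 = 54.73 m³/d.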